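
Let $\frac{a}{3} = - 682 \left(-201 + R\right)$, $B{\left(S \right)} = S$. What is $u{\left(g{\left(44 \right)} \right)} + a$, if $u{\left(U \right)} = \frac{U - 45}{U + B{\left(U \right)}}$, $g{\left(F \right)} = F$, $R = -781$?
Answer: $\frac{176807135}{88} \approx 2.0092 \cdot 10^{6}$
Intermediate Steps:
$a = 2009172$ ($a = 3 \left(- 682 \left(-201 - 781\right)\right) = 3 \left(\left(-682\right) \left(-982\right)\right) = 3 \cdot 669724 = 2009172$)
$u{\left(U \right)} = \frac{-45 + U}{2 U}$ ($u{\left(U \right)} = \frac{U - 45}{U + U} = \frac{-45 + U}{2 U}$)
$u{\left(g{\left(44 \right)} \right)} + a = \frac{-45 + 44}{2 \cdot 44} + 2009172 = \frac{1}{2} \cdot \frac{1}{44} \left(-1\right) + 2009172 = - \frac{1}{88} + 2009172 = \frac{176807135}{88}$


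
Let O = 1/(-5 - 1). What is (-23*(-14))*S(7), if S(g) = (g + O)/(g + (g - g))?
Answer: 943/3 ≈ 314.33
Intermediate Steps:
O = -⅙ (O = 1/(-6) = -⅙ ≈ -0.16667)
S(g) = (-⅙ + g)/g (S(g) = (g - ⅙)/(g + (g - g)) = (-⅙ + g)/(g + 0) = (-⅙ + g)/g)
(-23*(-14))*S(7) = (-23*(-14))*((-⅙ + 7)/7) = 322*((⅐)*(41/6)) = 322*(41/42) = 943/3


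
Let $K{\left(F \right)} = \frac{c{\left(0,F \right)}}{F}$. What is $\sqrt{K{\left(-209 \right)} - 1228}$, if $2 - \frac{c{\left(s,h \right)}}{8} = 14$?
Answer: $\frac{2 i \sqrt{13405051}}{209} \approx 35.036 i$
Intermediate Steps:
$c{\left(s,h \right)} = -96$ ($c{\left(s,h \right)} = 16 - 112 = -96$)
$K{\left(F \right)} = - \frac{96}{F}$
$\sqrt{K{\left(-209 \right)} - 1228} = \sqrt{- \frac{96}{-209} - 1228} = \sqrt{\left(-96\right) \left(- \frac{1}{209}\right) - 1228} = \sqrt{\frac{96}{209} - 1228} = \sqrt{- \frac{256556}{209}} = \frac{2 i \sqrt{13405051}}{209}$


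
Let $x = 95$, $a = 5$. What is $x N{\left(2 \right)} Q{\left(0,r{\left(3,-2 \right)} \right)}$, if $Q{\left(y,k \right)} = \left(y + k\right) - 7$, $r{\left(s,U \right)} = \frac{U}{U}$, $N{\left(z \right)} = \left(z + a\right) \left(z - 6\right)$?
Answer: $15960$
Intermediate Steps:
$N{\left(z \right)} = \left(-6 + z\right) \left(5 + z\right)$ ($N{\left(z \right)} = \left(z + 5\right) \left(z - 6\right) = \left(5 + z\right) \left(-6 + z\right) = \left(-6 + z\right) \left(5 + z\right)$)
$r{\left(s,U \right)} = 1$
$Q{\left(y,k \right)} = -7 + k + y$ ($Q{\left(y,k \right)} = \left(k + y\right) - 7 = -7 + k + y$)
$x N{\left(2 \right)} Q{\left(0,r{\left(3,-2 \right)} \right)} = 95 \left(-30 + 2^{2} - 2\right) \left(-7 + 1 + 0\right) = 95 \left(-30 + 4 - 2\right) \left(-6\right) = 95 \left(-28\right) \left(-6\right) = \left(-2660\right) \left(-6\right) = 15960$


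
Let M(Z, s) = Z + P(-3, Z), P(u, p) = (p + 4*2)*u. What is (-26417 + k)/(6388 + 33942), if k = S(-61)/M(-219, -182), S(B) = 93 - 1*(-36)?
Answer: -3645503/5565540 ≈ -0.65501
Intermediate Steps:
P(u, p) = u*(8 + p) (P(u, p) = (p + 8)*u = (8 + p)*u = u*(8 + p))
M(Z, s) = -24 - 2*Z (M(Z, s) = Z - 3*(8 + Z) = Z + (-24 - 3*Z) = -24 - 2*Z)
S(B) = 129 (S(B) = 93 + 36 = 129)
k = 43/138 (k = 129/(-24 - 2*(-219)) = 129/(-24 + 438) = 129/414 = 129*(1/414) = 43/138 ≈ 0.31159)
(-26417 + k)/(6388 + 33942) = (-26417 + 43/138)/(6388 + 33942) = -3645503/138/40330 = -3645503/138*1/40330 = -3645503/5565540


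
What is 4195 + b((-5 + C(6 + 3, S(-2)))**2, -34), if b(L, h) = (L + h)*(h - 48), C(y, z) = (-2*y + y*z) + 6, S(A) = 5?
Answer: -57305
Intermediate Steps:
C(y, z) = 6 - 2*y + y*z
b(L, h) = (-48 + h)*(L + h) (b(L, h) = (L + h)*(-48 + h) = (-48 + h)*(L + h))
4195 + b((-5 + C(6 + 3, S(-2)))**2, -34) = 4195 + ((-34)**2 - 48*(-5 + (6 - 2*(6 + 3) + (6 + 3)*5))**2 - 48*(-34) + (-5 + (6 - 2*(6 + 3) + (6 + 3)*5))**2*(-34)) = 4195 + (1156 - 48*(-5 + (6 - 2*9 + 9*5))**2 + 1632 + (-5 + (6 - 2*9 + 9*5))**2*(-34)) = 4195 + (1156 - 48*(-5 + (6 - 18 + 45))**2 + 1632 + (-5 + (6 - 18 + 45))**2*(-34)) = 4195 + (1156 - 48*(-5 + 33)**2 + 1632 + (-5 + 33)**2*(-34)) = 4195 + (1156 - 48*28**2 + 1632 + 28**2*(-34)) = 4195 + (1156 - 48*784 + 1632 + 784*(-34)) = 4195 + (1156 - 37632 + 1632 - 26656) = 4195 - 61500 = -57305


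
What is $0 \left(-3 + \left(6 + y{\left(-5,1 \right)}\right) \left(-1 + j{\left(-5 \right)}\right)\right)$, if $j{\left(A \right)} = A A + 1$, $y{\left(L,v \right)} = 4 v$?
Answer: $0$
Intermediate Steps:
$j{\left(A \right)} = 1 + A^{2}$ ($j{\left(A \right)} = A^{2} + 1 = 1 + A^{2}$)
$0 \left(-3 + \left(6 + y{\left(-5,1 \right)}\right) \left(-1 + j{\left(-5 \right)}\right)\right) = 0 \left(-3 + \left(6 + 4 \cdot 1\right) \left(-1 + \left(1 + \left(-5\right)^{2}\right)\right)\right) = 0 \left(-3 + \left(6 + 4\right) \left(-1 + \left(1 + 25\right)\right)\right) = 0 \left(-3 + 10 \left(-1 + 26\right)\right) = 0 \left(-3 + 10 \cdot 25\right) = 0 \left(-3 + 250\right) = 0 \cdot 247 = 0$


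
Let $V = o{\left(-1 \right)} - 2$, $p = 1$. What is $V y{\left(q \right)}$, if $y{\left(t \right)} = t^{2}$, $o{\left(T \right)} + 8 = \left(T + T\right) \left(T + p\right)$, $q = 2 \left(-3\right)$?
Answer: $-360$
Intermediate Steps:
$q = -6$
$o{\left(T \right)} = -8 + 2 T \left(1 + T\right)$ ($o{\left(T \right)} = -8 + \left(T + T\right) \left(T + 1\right) = -8 + 2 T \left(1 + T\right)$)
$V = -10$ ($V = \left(-8 + 2 \left(-1\right) + 2 \left(-1\right)^{2}\right) - 2 = \left(-8 - 2 + 2 \cdot 1\right) - 2 = \left(-8 - 2 + 2\right) - 2 = -8 - 2 = -10$)
$V y{\left(q \right)} = - 10 \left(-6\right)^{2} = \left(-10\right) 36 = -360$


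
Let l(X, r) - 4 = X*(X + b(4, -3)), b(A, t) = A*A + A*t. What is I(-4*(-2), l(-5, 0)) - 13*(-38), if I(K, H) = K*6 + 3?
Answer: 545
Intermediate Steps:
b(A, t) = A² + A*t
l(X, r) = 4 + X*(4 + X) (l(X, r) = 4 + X*(X + 4*(4 - 3)) = 4 + X*(X + 4*1) = 4 + X*(X + 4) = 4 + X*(4 + X))
I(K, H) = 3 + 6*K (I(K, H) = 6*K + 3 = 3 + 6*K)
I(-4*(-2), l(-5, 0)) - 13*(-38) = (3 + 6*(-4*(-2))) - 13*(-38) = (3 + 6*8) + 494 = (3 + 48) + 494 = 51 + 494 = 545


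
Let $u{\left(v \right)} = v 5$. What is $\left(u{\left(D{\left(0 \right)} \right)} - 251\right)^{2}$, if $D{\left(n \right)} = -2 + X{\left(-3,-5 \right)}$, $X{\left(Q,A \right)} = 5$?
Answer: $55696$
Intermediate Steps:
$D{\left(n \right)} = 3$ ($D{\left(n \right)} = -2 + 5 = 3$)
$u{\left(v \right)} = 5 v$
$\left(u{\left(D{\left(0 \right)} \right)} - 251\right)^{2} = \left(5 \cdot 3 - 251\right)^{2} = \left(15 - 251\right)^{2} = \left(-236\right)^{2} = 55696$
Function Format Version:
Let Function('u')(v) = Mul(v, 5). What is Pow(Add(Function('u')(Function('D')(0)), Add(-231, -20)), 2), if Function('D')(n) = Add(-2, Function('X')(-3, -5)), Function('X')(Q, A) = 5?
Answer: 55696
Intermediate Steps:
Function('D')(n) = 3 (Function('D')(n) = Add(-2, 5) = 3)
Function('u')(v) = Mul(5, v)
Pow(Add(Function('u')(Function('D')(0)), Add(-231, -20)), 2) = Pow(Add(Mul(5, 3), Add(-231, -20)), 2) = Pow(Add(15, -251), 2) = Pow(-236, 2) = 55696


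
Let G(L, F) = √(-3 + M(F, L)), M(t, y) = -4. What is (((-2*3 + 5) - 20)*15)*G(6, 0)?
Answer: -315*I*√7 ≈ -833.41*I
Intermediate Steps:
G(L, F) = I*√7 (G(L, F) = √(-3 - 4) = √(-7) = I*√7)
(((-2*3 + 5) - 20)*15)*G(6, 0) = (((-2*3 + 5) - 20)*15)*(I*√7) = (((-6 + 5) - 20)*15)*(I*√7) = ((-1 - 20)*15)*(I*√7) = (-21*15)*(I*√7) = -315*I*√7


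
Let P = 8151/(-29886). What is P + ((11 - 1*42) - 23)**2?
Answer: 29046475/9962 ≈ 2915.7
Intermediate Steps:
P = -2717/9962 (P = 8151*(-1/29886) = -2717/9962 ≈ -0.27274)
P + ((11 - 1*42) - 23)**2 = -2717/9962 + ((11 - 1*42) - 23)**2 = -2717/9962 + ((11 - 42) - 23)**2 = -2717/9962 + (-31 - 23)**2 = -2717/9962 + (-54)**2 = -2717/9962 + 2916 = 29046475/9962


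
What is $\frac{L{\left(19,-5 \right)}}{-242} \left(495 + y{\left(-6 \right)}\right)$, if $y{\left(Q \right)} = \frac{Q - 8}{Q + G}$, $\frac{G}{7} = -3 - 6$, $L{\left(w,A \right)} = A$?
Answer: $\frac{170845}{16698} \approx 10.231$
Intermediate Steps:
$G = -63$ ($G = 7 \left(-3 - 6\right) = 7 \left(-9\right) = -63$)
$y{\left(Q \right)} = \frac{-8 + Q}{-63 + Q}$ ($y{\left(Q \right)} = \frac{Q - 8}{Q - 63} = \frac{-8 + Q}{-63 + Q}$)
$\frac{L{\left(19,-5 \right)}}{-242} \left(495 + y{\left(-6 \right)}\right) = - \frac{5}{-242} \left(495 + \frac{-8 - 6}{-63 - 6}\right) = \left(-5\right) \left(- \frac{1}{242}\right) \left(495 + \frac{1}{-69} \left(-14\right)\right) = \frac{5 \left(495 - - \frac{14}{69}\right)}{242} = \frac{5 \left(495 + \frac{14}{69}\right)}{242} = \frac{5}{242} \cdot \frac{34169}{69} = \frac{170845}{16698}$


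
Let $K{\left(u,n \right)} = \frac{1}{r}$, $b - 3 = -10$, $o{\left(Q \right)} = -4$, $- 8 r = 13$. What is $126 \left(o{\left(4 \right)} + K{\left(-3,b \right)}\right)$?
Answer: $- \frac{7560}{13} \approx -581.54$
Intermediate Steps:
$r = - \frac{13}{8}$ ($r = \left(- \frac{1}{8}\right) 13 = - \frac{13}{8} \approx -1.625$)
$b = -7$ ($b = 3 - 10 = -7$)
$K{\left(u,n \right)} = - \frac{8}{13}$ ($K{\left(u,n \right)} = \frac{1}{- \frac{13}{8}} = - \frac{8}{13}$)
$126 \left(o{\left(4 \right)} + K{\left(-3,b \right)}\right) = 126 \left(-4 - \frac{8}{13}\right) = 126 \left(- \frac{60}{13}\right) = - \frac{7560}{13}$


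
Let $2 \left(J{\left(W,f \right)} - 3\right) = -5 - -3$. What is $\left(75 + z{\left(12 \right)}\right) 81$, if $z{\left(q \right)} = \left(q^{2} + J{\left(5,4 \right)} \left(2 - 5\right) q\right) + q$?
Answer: $12879$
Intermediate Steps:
$J{\left(W,f \right)} = 2$ ($J{\left(W,f \right)} = 3 + \frac{-5 - -3}{2} = 3 + \frac{-5 + 3}{2} = 3 + \frac{1}{2} \left(-2\right) = 3 - 1 = 2$)
$z{\left(q \right)} = q^{2} - 5 q$ ($z{\left(q \right)} = \left(q^{2} + 2 \left(2 - 5\right) q\right) + q = \left(q^{2} + 2 \left(-3\right) q\right) + q = \left(q^{2} - 6 q\right) + q = q^{2} - 5 q$)
$\left(75 + z{\left(12 \right)}\right) 81 = \left(75 + 12 \left(-5 + 12\right)\right) 81 = \left(75 + 12 \cdot 7\right) 81 = \left(75 + 84\right) 81 = 159 \cdot 81 = 12879$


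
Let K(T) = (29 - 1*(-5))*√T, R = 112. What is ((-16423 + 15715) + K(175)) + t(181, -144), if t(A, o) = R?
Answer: -596 + 170*√7 ≈ -146.22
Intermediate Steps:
t(A, o) = 112
K(T) = 34*√T (K(T) = (29 + 5)*√T = 34*√T)
((-16423 + 15715) + K(175)) + t(181, -144) = ((-16423 + 15715) + 34*√175) + 112 = (-708 + 34*(5*√7)) + 112 = (-708 + 170*√7) + 112 = -596 + 170*√7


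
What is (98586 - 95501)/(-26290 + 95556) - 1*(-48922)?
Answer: 3388634337/69266 ≈ 48922.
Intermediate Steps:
(98586 - 95501)/(-26290 + 95556) - 1*(-48922) = 3085/69266 + 48922 = 3388634337/69266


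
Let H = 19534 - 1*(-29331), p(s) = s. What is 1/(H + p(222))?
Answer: 1/49087 ≈ 2.0372e-5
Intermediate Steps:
H = 48865 (H = 19534 + 29331 = 48865)
1/(H + p(222)) = 1/(48865 + 222) = 1/49087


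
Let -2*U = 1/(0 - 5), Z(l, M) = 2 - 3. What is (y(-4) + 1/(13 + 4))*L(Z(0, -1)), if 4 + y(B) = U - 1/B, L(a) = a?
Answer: 1221/340 ≈ 3.5912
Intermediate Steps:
Z(l, M) = -1
U = 1/10 (U = -1/(2*(0 - 5)) = -1/2/(-5) = -1/2*(-1/5) = 1/10 ≈ 0.10000)
y(B) = -39/10 - 1/B (y(B) = -4 + (1/10 - 1/B) = -39/10 - 1/B)
(y(-4) + 1/(13 + 4))*L(Z(0, -1)) = ((-39/10 - 1/(-4)) + 1/(13 + 4))*(-1) = ((-39/10 - 1*(-1/4)) + 1/17)*(-1) = ((-39/10 + 1/4) + 1/17)*(-1) = (-73/20 + 1/17)*(-1) = -1221/340*(-1) = 1221/340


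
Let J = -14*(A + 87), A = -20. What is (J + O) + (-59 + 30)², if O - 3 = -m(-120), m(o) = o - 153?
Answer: 179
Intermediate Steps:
m(o) = -153 + o
O = 276 (O = 3 - (-153 - 120) = 3 - 1*(-273) = 3 + 273 = 276)
J = -938 (J = -14*(-20 + 87) = -14*67 = -938)
(J + O) + (-59 + 30)² = (-938 + 276) + (-59 + 30)² = -662 + (-29)² = -662 + 841 = 179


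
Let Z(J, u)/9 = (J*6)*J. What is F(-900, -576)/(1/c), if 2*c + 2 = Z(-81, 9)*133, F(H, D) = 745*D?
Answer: -10110303216000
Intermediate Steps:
Z(J, u) = 54*J**2 (Z(J, u) = 9*((J*6)*J) = 9*((6*J)*J) = 9*(6*J**2) = 54*J**2)
c = 23560550 (c = -1 + ((54*(-81)**2)*133)/2 = -1 + ((54*6561)*133)/2 = -1 + (354294*133)/2 = -1 + (1/2)*47121102 = -1 + 23560551 = 23560550)
F(-900, -576)/(1/c) = (745*(-576))/(1/23560550) = -429120/1/23560550 = -429120*23560550 = -10110303216000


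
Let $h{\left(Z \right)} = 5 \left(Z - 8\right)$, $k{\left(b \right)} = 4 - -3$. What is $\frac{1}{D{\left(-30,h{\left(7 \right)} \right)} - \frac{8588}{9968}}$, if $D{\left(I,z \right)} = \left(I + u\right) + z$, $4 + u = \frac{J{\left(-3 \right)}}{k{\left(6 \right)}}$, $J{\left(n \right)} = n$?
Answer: $- \frac{2492}{100403} \approx -0.02482$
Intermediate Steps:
$k{\left(b \right)} = 7$ ($k{\left(b \right)} = 4 + 3 = 7$)
$u = - \frac{31}{7}$ ($u = -4 - \frac{3}{7} = - \frac{31}{7} \approx -4.4286$)
$h{\left(Z \right)} = -40 + 5 Z$ ($h{\left(Z \right)} = 5 \left(-8 + Z\right) = -40 + 5 Z$)
$D{\left(I,z \right)} = - \frac{31}{7} + I + z$ ($D{\left(I,z \right)} = \left(I - \frac{31}{7}\right) + z = \left(- \frac{31}{7} + I\right) + z = - \frac{31}{7} + I + z$)
$\frac{1}{D{\left(-30,h{\left(7 \right)} \right)} - \frac{8588}{9968}} = \frac{1}{\left(- \frac{31}{7} - 30 + \left(-40 + 5 \cdot 7\right)\right) - \frac{8588}{9968}} = \frac{1}{\left(- \frac{31}{7} - 30 + \left(-40 + 35\right)\right) - \frac{2147}{2492}} = \frac{1}{\left(- \frac{31}{7} - 30 - 5\right) - \frac{2147}{2492}} = \frac{1}{- \frac{276}{7} - \frac{2147}{2492}} = \frac{1}{- \frac{100403}{2492}} = - \frac{2492}{100403}$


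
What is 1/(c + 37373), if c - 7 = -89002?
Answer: -1/51622 ≈ -1.9372e-5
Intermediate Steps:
c = -88995 (c = 7 - 89002 = -88995)
1/(c + 37373) = 1/(-88995 + 37373) = 1/(-51622) = -1/51622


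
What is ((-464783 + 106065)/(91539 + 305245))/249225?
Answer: -179359/49444246200 ≈ -3.6275e-6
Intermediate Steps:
((-464783 + 106065)/(91539 + 305245))/249225 = -358718/396784*(1/249225) = -358718*1/396784*(1/249225) = -179359/198392*1/249225 = -179359/49444246200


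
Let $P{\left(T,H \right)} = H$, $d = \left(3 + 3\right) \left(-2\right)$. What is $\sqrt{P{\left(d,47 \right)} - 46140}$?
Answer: $i \sqrt{46093} \approx 214.69 i$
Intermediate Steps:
$d = -12$ ($d = 6 \left(-2\right) = -12$)
$\sqrt{P{\left(d,47 \right)} - 46140} = \sqrt{47 - 46140} = \sqrt{-46093} = i \sqrt{46093}$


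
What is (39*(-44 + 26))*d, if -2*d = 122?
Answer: 42822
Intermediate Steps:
d = -61 (d = -½*122 = -61)
(39*(-44 + 26))*d = (39*(-44 + 26))*(-61) = (39*(-18))*(-61) = -702*(-61) = 42822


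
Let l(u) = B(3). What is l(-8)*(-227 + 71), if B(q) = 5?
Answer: -780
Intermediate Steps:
l(u) = 5
l(-8)*(-227 + 71) = 5*(-227 + 71) = 5*(-156) = -780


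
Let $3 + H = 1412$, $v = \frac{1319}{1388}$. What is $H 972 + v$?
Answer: $\frac{1900933943}{1388} \approx 1.3695 \cdot 10^{6}$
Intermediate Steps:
$v = \frac{1319}{1388}$ ($v = 1319 \cdot \frac{1}{1388} = \frac{1319}{1388} \approx 0.95029$)
$H = 1409$ ($H = -3 + 1412 = 1409$)
$H 972 + v = 1409 \cdot 972 + \frac{1319}{1388} = 1369548 + \frac{1319}{1388} = \frac{1900933943}{1388}$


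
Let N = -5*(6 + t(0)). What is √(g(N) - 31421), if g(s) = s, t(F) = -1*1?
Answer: 3*I*√3494 ≈ 177.33*I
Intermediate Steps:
t(F) = -1
N = -25 (N = -5*(6 - 1) = -5*5 = -25)
√(g(N) - 31421) = √(-25 - 31421) = √(-31446) = 3*I*√3494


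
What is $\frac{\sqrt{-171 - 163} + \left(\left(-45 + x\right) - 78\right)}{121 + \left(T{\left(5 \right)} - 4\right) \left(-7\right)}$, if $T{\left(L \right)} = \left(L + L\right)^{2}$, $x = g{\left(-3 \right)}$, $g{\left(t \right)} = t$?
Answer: $\frac{126}{551} - \frac{i \sqrt{334}}{551} \approx 0.22868 - 0.033168 i$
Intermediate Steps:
$x = -3$
$T{\left(L \right)} = 4 L^{2}$ ($T{\left(L \right)} = \left(2 L\right)^{2} = 4 L^{2}$)
$\frac{\sqrt{-171 - 163} + \left(\left(-45 + x\right) - 78\right)}{121 + \left(T{\left(5 \right)} - 4\right) \left(-7\right)} = \frac{\sqrt{-171 - 163} - 126}{121 + \left(4 \cdot 5^{2} - 4\right) \left(-7\right)} = \frac{\sqrt{-334} - 126}{121 + \left(4 \cdot 25 - 4\right) \left(-7\right)} = \frac{i \sqrt{334} - 126}{121 + \left(100 - 4\right) \left(-7\right)} = \frac{-126 + i \sqrt{334}}{121 + 96 \left(-7\right)} = \frac{-126 + i \sqrt{334}}{121 - 672} = \frac{-126 + i \sqrt{334}}{-551} = \left(-126 + i \sqrt{334}\right) \left(- \frac{1}{551}\right) = \frac{126}{551} - \frac{i \sqrt{334}}{551}$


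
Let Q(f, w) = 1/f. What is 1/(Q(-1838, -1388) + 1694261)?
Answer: 1838/3114051717 ≈ 5.9023e-7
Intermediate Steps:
1/(Q(-1838, -1388) + 1694261) = 1/(1/(-1838) + 1694261) = 1/(-1/1838 + 1694261) = 1/(3114051717/1838) = 1838/3114051717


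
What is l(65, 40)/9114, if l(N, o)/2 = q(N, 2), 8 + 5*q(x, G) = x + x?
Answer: 122/22785 ≈ 0.0053544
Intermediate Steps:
q(x, G) = -8/5 + 2*x/5 (q(x, G) = -8/5 + (x + x)/5 = -8/5 + (2*x)/5 = -8/5 + 2*x/5)
l(N, o) = -16/5 + 4*N/5 (l(N, o) = 2*(-8/5 + 2*N/5) = -16/5 + 4*N/5)
l(65, 40)/9114 = (-16/5 + (⅘)*65)/9114 = (-16/5 + 52)*(1/9114) = (244/5)*(1/9114) = 122/22785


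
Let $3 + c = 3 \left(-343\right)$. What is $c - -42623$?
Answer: $41591$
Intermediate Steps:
$c = -1032$ ($c = -3 + 3 \left(-343\right) = -3 - 1029 = -1032$)
$c - -42623 = -1032 - -42623 = -1032 + 42623 = 41591$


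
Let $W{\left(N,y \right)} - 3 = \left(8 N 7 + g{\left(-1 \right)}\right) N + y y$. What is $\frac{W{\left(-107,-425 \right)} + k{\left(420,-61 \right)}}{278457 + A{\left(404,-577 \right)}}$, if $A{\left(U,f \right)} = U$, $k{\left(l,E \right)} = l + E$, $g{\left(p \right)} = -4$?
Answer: $\frac{822559}{278861} \approx 2.9497$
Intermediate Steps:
$k{\left(l,E \right)} = E + l$
$W{\left(N,y \right)} = 3 + y^{2} + N \left(-4 + 56 N\right)$ ($W{\left(N,y \right)} = 3 + \left(\left(8 N 7 - 4\right) N + y y\right) = 3 + \left(\left(56 N - 4\right) N + y^{2}\right) = 3 + \left(\left(-4 + 56 N\right) N + y^{2}\right) = 3 + \left(N \left(-4 + 56 N\right) + y^{2}\right) = 3 + \left(y^{2} + N \left(-4 + 56 N\right)\right) = 3 + y^{2} + N \left(-4 + 56 N\right)$)
$\frac{W{\left(-107,-425 \right)} + k{\left(420,-61 \right)}}{278457 + A{\left(404,-577 \right)}} = \frac{\left(3 + \left(-425\right)^{2} - -428 + 56 \left(-107\right)^{2}\right) + \left(-61 + 420\right)}{278457 + 404} = \frac{\left(3 + 180625 + 428 + 56 \cdot 11449\right) + 359}{278861} = \left(\left(3 + 180625 + 428 + 641144\right) + 359\right) \frac{1}{278861} = \left(822200 + 359\right) \frac{1}{278861} = 822559 \cdot \frac{1}{278861} = \frac{822559}{278861}$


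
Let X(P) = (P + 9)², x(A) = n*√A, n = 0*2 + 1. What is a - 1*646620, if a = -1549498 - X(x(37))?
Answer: -2196236 - 18*√37 ≈ -2.1963e+6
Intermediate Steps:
n = 1 (n = 0 + 1 = 1)
x(A) = √A (x(A) = 1*√A = √A)
X(P) = (9 + P)²
a = -1549498 - (9 + √37)² ≈ -1.5497e+6
a - 1*646620 = (-1549616 - 18*√37) - 1*646620 = (-1549616 - 18*√37) - 646620 = -2196236 - 18*√37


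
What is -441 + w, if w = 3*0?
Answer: -441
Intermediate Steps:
w = 0
-441 + w = -441 + 0 = -441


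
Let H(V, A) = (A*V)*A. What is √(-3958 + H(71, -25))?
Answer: √40417 ≈ 201.04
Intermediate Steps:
H(V, A) = V*A²
√(-3958 + H(71, -25)) = √(-3958 + 71*(-25)²) = √(-3958 + 71*625) = √(-3958 + 44375) = √40417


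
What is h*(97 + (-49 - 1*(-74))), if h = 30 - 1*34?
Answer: -488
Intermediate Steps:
h = -4 (h = 30 - 34 = -4)
h*(97 + (-49 - 1*(-74))) = -4*(97 + (-49 - 1*(-74))) = -4*(97 + (-49 + 74)) = -4*(97 + 25) = -4*122 = -488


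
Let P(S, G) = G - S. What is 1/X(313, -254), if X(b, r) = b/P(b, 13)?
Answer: -300/313 ≈ -0.95847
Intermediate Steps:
X(b, r) = b/(13 - b)
1/X(313, -254) = 1/(-1*313/(-13 + 313)) = 1/(-1*313/300) = 1/(-1*313*1/300) = 1/(-313/300) = -300/313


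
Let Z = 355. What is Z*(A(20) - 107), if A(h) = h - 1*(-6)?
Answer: -28755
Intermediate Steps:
A(h) = 6 + h (A(h) = h + 6 = 6 + h)
Z*(A(20) - 107) = 355*((6 + 20) - 107) = 355*(26 - 107) = 355*(-81) = -28755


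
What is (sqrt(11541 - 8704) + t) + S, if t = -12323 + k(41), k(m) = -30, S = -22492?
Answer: -34845 + sqrt(2837) ≈ -34792.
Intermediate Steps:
t = -12353 (t = -12323 - 30 = -12353)
(sqrt(11541 - 8704) + t) + S = (sqrt(11541 - 8704) - 12353) - 22492 = (sqrt(2837) - 12353) - 22492 = (-12353 + sqrt(2837)) - 22492 = -34845 + sqrt(2837)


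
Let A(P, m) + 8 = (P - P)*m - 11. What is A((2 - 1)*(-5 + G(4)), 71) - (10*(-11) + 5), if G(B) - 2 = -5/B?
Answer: 86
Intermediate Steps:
G(B) = 2 - 5/B
A(P, m) = -19 (A(P, m) = -8 + ((P - P)*m - 11) = -8 + (0*m - 11) = -8 + (0 - 11) = -8 - 11 = -19)
A((2 - 1)*(-5 + G(4)), 71) - (10*(-11) + 5) = -19 - (10*(-11) + 5) = -19 - (-110 + 5) = -19 - 1*(-105) = -19 + 105 = 86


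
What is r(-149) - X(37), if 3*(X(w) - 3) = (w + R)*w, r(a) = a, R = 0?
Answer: -1825/3 ≈ -608.33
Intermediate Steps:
X(w) = 3 + w²/3 (X(w) = 3 + ((w + 0)*w)/3 = 3 + (w*w)/3 = 3 + w²/3)
r(-149) - X(37) = -149 - (3 + (⅓)*37²) = -149 - (3 + (⅓)*1369) = -149 - (3 + 1369/3) = -149 - 1*1378/3 = -149 - 1378/3 = -1825/3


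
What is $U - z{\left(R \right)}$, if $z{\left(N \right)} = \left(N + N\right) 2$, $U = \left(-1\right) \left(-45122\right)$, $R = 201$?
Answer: $44318$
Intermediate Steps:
$U = 45122$
$z{\left(N \right)} = 4 N$ ($z{\left(N \right)} = 2 N 2 = 4 N$)
$U - z{\left(R \right)} = 45122 - 4 \cdot 201 = 45122 - 804 = 44318$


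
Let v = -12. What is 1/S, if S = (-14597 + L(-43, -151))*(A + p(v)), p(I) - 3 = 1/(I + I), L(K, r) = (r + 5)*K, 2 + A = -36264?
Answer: 8/2413377949 ≈ 3.3149e-9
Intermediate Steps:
A = -36266 (A = -2 - 36264 = -36266)
L(K, r) = K*(5 + r) (L(K, r) = (5 + r)*K = K*(5 + r))
p(I) = 3 + 1/(2*I) (p(I) = 3 + 1/(I + I) = 3 + 1/(2*I))
S = 2413377949/8 (S = (-14597 - 43*(5 - 151))*(-36266 + (3 + (½)/(-12))) = (-14597 - 43*(-146))*(-36266 + (3 + (½)*(-1/12))) = (-14597 + 6278)*(-36266 + (3 - 1/24)) = -8319*(-36266 + 71/24) = -8319*(-870313/24) = 2413377949/8 ≈ 3.0167e+8)
1/S = 1/(2413377949/8) = 8/2413377949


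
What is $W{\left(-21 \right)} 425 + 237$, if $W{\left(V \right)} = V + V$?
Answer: $-17613$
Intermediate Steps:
$W{\left(V \right)} = 2 V$
$W{\left(-21 \right)} 425 + 237 = 2 \left(-21\right) 425 + 237 = \left(-42\right) 425 + 237 = -17850 + 237 = -17613$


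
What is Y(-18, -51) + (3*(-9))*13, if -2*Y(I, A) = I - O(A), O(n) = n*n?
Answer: 1917/2 ≈ 958.50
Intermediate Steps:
O(n) = n²
Y(I, A) = A²/2 - I/2 (Y(I, A) = -(I - A²)/2 = A²/2 - I/2)
Y(-18, -51) + (3*(-9))*13 = ((½)*(-51)² - ½*(-18)) + (3*(-9))*13 = ((½)*2601 + 9) - 27*13 = (2601/2 + 9) - 351 = 2619/2 - 351 = 1917/2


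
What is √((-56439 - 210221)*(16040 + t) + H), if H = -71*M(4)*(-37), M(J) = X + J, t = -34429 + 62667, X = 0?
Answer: 2*I*√2951790243 ≈ 1.0866e+5*I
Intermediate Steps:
t = 28238
M(J) = J (M(J) = 0 + J = J)
H = 10508 (H = -71*4*(-37) = -284*(-37) = 10508)
√((-56439 - 210221)*(16040 + t) + H) = √((-56439 - 210221)*(16040 + 28238) + 10508) = √(-266660*44278 + 10508) = √(-11807171480 + 10508) = √(-11807160972) = 2*I*√2951790243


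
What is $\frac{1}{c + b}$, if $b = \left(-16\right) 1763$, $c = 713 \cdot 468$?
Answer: $\frac{1}{305476} \approx 3.2736 \cdot 10^{-6}$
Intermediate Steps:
$c = 333684$
$b = -28208$
$\frac{1}{c + b} = \frac{1}{333684 - 28208} = \frac{1}{305476}$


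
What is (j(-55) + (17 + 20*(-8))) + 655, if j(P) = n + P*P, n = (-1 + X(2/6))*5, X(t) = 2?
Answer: 3542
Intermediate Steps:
n = 5 (n = (-1 + 2)*5 = 1*5 = 5)
j(P) = 5 + P**2 (j(P) = 5 + P*P = 5 + P**2)
(j(-55) + (17 + 20*(-8))) + 655 = ((5 + (-55)**2) + (17 + 20*(-8))) + 655 = ((5 + 3025) + (17 - 160)) + 655 = (3030 - 143) + 655 = 2887 + 655 = 3542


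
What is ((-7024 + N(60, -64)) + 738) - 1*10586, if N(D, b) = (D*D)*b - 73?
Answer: -247345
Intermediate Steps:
N(D, b) = -73 + b*D**2 (N(D, b) = D**2*b - 73 = b*D**2 - 73 = -73 + b*D**2)
((-7024 + N(60, -64)) + 738) - 1*10586 = ((-7024 + (-73 - 64*60**2)) + 738) - 1*10586 = ((-7024 + (-73 - 64*3600)) + 738) - 10586 = ((-7024 + (-73 - 230400)) + 738) - 10586 = ((-7024 - 230473) + 738) - 10586 = (-237497 + 738) - 10586 = -236759 - 10586 = -247345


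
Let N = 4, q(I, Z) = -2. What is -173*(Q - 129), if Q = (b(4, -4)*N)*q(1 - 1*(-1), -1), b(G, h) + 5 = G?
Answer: 20933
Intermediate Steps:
b(G, h) = -5 + G
Q = 8 (Q = ((-5 + 4)*4)*(-2) = -1*4*(-2) = -4*(-2) = 8)
-173*(Q - 129) = -173*(8 - 129) = -173*(-121) = 20933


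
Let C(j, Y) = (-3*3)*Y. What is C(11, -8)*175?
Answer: 12600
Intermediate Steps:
C(j, Y) = -9*Y
C(11, -8)*175 = -9*(-8)*175 = 72*175 = 12600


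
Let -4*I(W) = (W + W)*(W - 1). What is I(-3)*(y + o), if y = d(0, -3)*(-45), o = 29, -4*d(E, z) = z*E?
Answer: -174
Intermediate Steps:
d(E, z) = -E*z/4 (d(E, z) = -z*E/4 = -E*z/4)
y = 0 (y = -¼*0*(-3)*(-45) = 0*(-45) = 0)
I(W) = -W*(-1 + W)/2 (I(W) = -(W + W)*(W - 1)/4 = -2*W*(-1 + W)/4 = -W*(-1 + W)/2)
I(-3)*(y + o) = ((½)*(-3)*(1 - 1*(-3)))*(0 + 29) = ((½)*(-3)*(1 + 3))*29 = ((½)*(-3)*4)*29 = -6*29 = -174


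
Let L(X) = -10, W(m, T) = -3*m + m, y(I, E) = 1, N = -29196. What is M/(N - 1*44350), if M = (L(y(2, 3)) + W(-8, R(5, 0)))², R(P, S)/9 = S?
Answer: -18/36773 ≈ -0.00048949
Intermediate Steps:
R(P, S) = 9*S
W(m, T) = -2*m
M = 36 (M = (-10 - 2*(-8))² = (-10 + 16)² = 6² = 36)
M/(N - 1*44350) = 36/(-29196 - 1*44350) = 36/(-29196 - 44350) = 36/(-73546) = 36*(-1/73546) = -18/36773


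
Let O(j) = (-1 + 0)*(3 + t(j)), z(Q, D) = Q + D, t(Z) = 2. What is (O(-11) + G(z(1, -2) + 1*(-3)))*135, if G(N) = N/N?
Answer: -540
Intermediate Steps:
z(Q, D) = D + Q
O(j) = -5 (O(j) = (-1 + 0)*(3 + 2) = -1*5 = -5)
G(N) = 1
(O(-11) + G(z(1, -2) + 1*(-3)))*135 = (-5 + 1)*135 = -4*135 = -540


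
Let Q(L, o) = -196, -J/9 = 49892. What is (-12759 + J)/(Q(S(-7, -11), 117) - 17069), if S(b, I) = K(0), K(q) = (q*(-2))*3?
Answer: 153929/5755 ≈ 26.747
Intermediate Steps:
J = -449028 (J = -9*49892 = -449028)
K(q) = -6*q (K(q) = -2*q*3 = -6*q)
S(b, I) = 0 (S(b, I) = -6*0 = 0)
(-12759 + J)/(Q(S(-7, -11), 117) - 17069) = (-12759 - 449028)/(-196 - 17069) = -461787/(-17265) = -461787*(-1/17265) = 153929/5755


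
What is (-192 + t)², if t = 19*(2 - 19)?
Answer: 265225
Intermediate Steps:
t = -323 (t = 19*(-17) = -323)
(-192 + t)² = (-192 - 323)² = (-515)² = 265225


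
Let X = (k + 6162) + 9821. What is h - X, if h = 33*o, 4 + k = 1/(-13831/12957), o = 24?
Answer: -210038440/13831 ≈ -15186.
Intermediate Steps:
k = -68281/13831 (k = -4 + 1/(-13831/12957) = -4 - 12957/13831 = -68281/13831 ≈ -4.9368)
h = 792 (h = 33*24 = 792)
X = 220992592/13831 (X = (-68281/13831 + 6162) + 9821 = 85158341/13831 + 9821 = 220992592/13831 ≈ 15978.)
h - X = 792 - 1*220992592/13831 = 792 - 220992592/13831 = -210038440/13831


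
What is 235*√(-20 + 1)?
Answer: 235*I*√19 ≈ 1024.3*I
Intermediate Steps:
235*√(-20 + 1) = 235*√(-19) = 235*(I*√19) = 235*I*√19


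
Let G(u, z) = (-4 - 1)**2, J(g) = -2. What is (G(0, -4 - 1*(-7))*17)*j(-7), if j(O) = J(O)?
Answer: -850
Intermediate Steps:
G(u, z) = 25 (G(u, z) = (-5)**2 = 25)
j(O) = -2
(G(0, -4 - 1*(-7))*17)*j(-7) = (25*17)*(-2) = 425*(-2) = -850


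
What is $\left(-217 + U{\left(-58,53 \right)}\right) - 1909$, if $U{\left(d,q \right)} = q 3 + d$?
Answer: $-2025$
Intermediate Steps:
$U{\left(d,q \right)} = d + 3 q$ ($U{\left(d,q \right)} = 3 q + d = d + 3 q$)
$\left(-217 + U{\left(-58,53 \right)}\right) - 1909 = \left(-217 + \left(-58 + 3 \cdot 53\right)\right) - 1909 = \left(-217 + \left(-58 + 159\right)\right) - 1909 = \left(-217 + 101\right) - 1909 = -116 - 1909 = -2025$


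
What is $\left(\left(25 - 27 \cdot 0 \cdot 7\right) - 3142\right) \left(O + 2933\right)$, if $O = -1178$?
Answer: $-5470335$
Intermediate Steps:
$\left(\left(25 - 27 \cdot 0 \cdot 7\right) - 3142\right) \left(O + 2933\right) = \left(\left(25 - 27 \cdot 0 \cdot 7\right) - 3142\right) \left(-1178 + 2933\right) = \left(\left(25 - 0\right) - 3142\right) 1755 = \left(\left(25 + 0\right) - 3142\right) 1755 = \left(25 - 3142\right) 1755 = \left(-3117\right) 1755 = -5470335$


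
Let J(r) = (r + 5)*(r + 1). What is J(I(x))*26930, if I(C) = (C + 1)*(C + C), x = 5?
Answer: 106777450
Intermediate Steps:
I(C) = 2*C*(1 + C) (I(C) = (1 + C)*(2*C) = 2*C*(1 + C))
J(r) = (1 + r)*(5 + r) (J(r) = (5 + r)*(1 + r) = (1 + r)*(5 + r))
J(I(x))*26930 = (5 + (2*5*(1 + 5))**2 + 6*(2*5*(1 + 5)))*26930 = (5 + (2*5*6)**2 + 6*(2*5*6))*26930 = (5 + 60**2 + 6*60)*26930 = (5 + 3600 + 360)*26930 = 3965*26930 = 106777450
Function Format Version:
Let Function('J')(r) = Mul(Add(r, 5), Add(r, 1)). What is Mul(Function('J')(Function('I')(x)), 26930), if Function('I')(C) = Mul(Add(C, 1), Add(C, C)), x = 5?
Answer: 106777450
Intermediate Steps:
Function('I')(C) = Mul(2, C, Add(1, C)) (Function('I')(C) = Mul(Add(1, C), Mul(2, C)) = Mul(2, C, Add(1, C)))
Function('J')(r) = Mul(Add(1, r), Add(5, r)) (Function('J')(r) = Mul(Add(5, r), Add(1, r)) = Mul(Add(1, r), Add(5, r)))
Mul(Function('J')(Function('I')(x)), 26930) = Mul(Add(5, Pow(Mul(2, 5, Add(1, 5)), 2), Mul(6, Mul(2, 5, Add(1, 5)))), 26930) = Mul(Add(5, Pow(Mul(2, 5, 6), 2), Mul(6, Mul(2, 5, 6))), 26930) = Mul(Add(5, Pow(60, 2), Mul(6, 60)), 26930) = Mul(Add(5, 3600, 360), 26930) = Mul(3965, 26930) = 106777450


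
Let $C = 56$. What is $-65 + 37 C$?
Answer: $2007$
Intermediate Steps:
$-65 + 37 C = -65 + 37 \cdot 56 = -65 + 2072 = 2007$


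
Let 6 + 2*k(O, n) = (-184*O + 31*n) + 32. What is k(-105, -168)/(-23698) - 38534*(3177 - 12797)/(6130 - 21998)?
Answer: -2196222893183/94009966 ≈ -23362.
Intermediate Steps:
k(O, n) = 13 - 92*O + 31*n/2 (k(O, n) = -3 + ((-184*O + 31*n) + 32)/2 = -3 + (32 - 184*O + 31*n)/2 = -3 + (16 - 92*O + 31*n/2) = 13 - 92*O + 31*n/2)
k(-105, -168)/(-23698) - 38534*(3177 - 12797)/(6130 - 21998) = (13 - 92*(-105) + (31/2)*(-168))/(-23698) - 38534*(3177 - 12797)/(6130 - 21998) = (13 + 9660 - 2604)*(-1/23698) - 38534/((-15868/(-9620))) = 7069*(-1/23698) - 38534/((-15868*(-1/9620))) = -7069/23698 - 38534/3967/2405 = -7069/23698 - 38534*2405/3967 = -7069/23698 - 92674270/3967 = -2196222893183/94009966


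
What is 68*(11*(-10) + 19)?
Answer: -6188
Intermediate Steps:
68*(11*(-10) + 19) = 68*(-110 + 19) = 68*(-91) = -6188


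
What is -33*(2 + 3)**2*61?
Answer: -50325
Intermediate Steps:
-33*(2 + 3)**2*61 = -33*5**2*61 = -33*25*61 = -825*61 = -50325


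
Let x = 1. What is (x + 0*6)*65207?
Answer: 65207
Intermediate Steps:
(x + 0*6)*65207 = (1 + 0*6)*65207 = (1 + 0)*65207 = 1*65207 = 65207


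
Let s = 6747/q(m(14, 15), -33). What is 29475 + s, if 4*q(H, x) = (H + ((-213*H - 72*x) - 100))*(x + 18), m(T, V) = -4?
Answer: 115097626/3905 ≈ 29474.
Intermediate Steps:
q(H, x) = (18 + x)*(-100 - 212*H - 72*x)/4 (q(H, x) = ((H + ((-213*H - 72*x) - 100))*(x + 18))/4 = ((H + (-100 - 213*H - 72*x))*(18 + x))/4 = ((-100 - 212*H - 72*x)*(18 + x))/4 = ((18 + x)*(-100 - 212*H - 72*x))/4 = (18 + x)*(-100 - 212*H - 72*x)/4)
s = -2249/3905 (s = 6747/(-450 - 954*(-4) - 349*(-33) - 18*(-33)**2 - 53*(-4)*(-33)) = 6747/(-450 + 3816 + 11517 - 18*1089 - 6996) = 6747/(-450 + 3816 + 11517 - 19602 - 6996) = 6747/(-11715) = 6747*(-1/11715) = -2249/3905 ≈ -0.57593)
29475 + s = 29475 - 2249/3905 = 115097626/3905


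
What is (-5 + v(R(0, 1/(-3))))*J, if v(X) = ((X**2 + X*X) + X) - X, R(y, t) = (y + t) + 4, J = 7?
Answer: 1379/9 ≈ 153.22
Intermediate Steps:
R(y, t) = 4 + t + y (R(y, t) = (t + y) + 4 = 4 + t + y)
v(X) = 2*X**2 (v(X) = ((X**2 + X**2) + X) - X = (2*X**2 + X) - X = (X + 2*X**2) - X = 2*X**2)
(-5 + v(R(0, 1/(-3))))*J = (-5 + 2*(4 + 1/(-3) + 0)**2)*7 = (-5 + 2*(4 - 1/3 + 0)**2)*7 = (-5 + 2*(11/3)**2)*7 = (-5 + 2*(121/9))*7 = (-5 + 242/9)*7 = (197/9)*7 = 1379/9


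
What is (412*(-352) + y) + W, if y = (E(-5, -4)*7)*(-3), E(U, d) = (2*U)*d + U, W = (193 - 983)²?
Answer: 478341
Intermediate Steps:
W = 624100 (W = (-790)² = 624100)
E(U, d) = U + 2*U*d (E(U, d) = 2*U*d + U = U + 2*U*d)
y = -735 (y = (-5*(1 + 2*(-4))*7)*(-3) = (-5*(1 - 8)*7)*(-3) = (-5*(-7)*7)*(-3) = (35*7)*(-3) = 245*(-3) = -735)
(412*(-352) + y) + W = (412*(-352) - 735) + 624100 = (-145024 - 735) + 624100 = -145759 + 624100 = 478341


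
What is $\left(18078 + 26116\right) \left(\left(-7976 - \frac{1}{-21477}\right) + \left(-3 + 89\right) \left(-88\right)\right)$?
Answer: $- \frac{14753658094478}{21477} \approx -6.8695 \cdot 10^{8}$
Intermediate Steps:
$\left(18078 + 26116\right) \left(\left(-7976 - \frac{1}{-21477}\right) + \left(-3 + 89\right) \left(-88\right)\right) = 44194 \left(\left(-7976 - - \frac{1}{21477}\right) + 86 \left(-88\right)\right) = 44194 \left(\left(-7976 + \frac{1}{21477}\right) - 7568\right) = 44194 \left(- \frac{171300551}{21477} - 7568\right) = 44194 \left(- \frac{333838487}{21477}\right) = - \frac{14753658094478}{21477}$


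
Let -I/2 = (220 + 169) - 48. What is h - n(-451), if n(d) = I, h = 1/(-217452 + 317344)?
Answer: 68126345/99892 ≈ 682.00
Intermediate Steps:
h = 1/99892 ≈ 1.0011e-5
I = -682 (I = -2*((220 + 169) - 48) = -2*(389 - 48) = -2*341 = -682)
n(d) = -682
h - n(-451) = 1/99892 - 1*(-682) = 1/99892 + 682 = 68126345/99892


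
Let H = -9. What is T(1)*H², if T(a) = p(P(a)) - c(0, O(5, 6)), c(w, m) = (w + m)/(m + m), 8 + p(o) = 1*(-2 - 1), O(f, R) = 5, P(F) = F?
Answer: -1863/2 ≈ -931.50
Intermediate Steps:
p(o) = -11 (p(o) = -8 + 1*(-2 - 1) = -8 + 1*(-3) = -8 - 3 = -11)
c(w, m) = (m + w)/(2*m) (c(w, m) = (m + w)/((2*m)) = (m + w)*(1/(2*m)) = (m + w)/(2*m))
T(a) = -23/2 (T(a) = -11 - (5 + 0)/(2*5) = -11 - 5/(2*5) = -11 - 1*½ = -11 - ½ = -23/2)
T(1)*H² = -23/2*(-9)² = -23/2*81 = -1863/2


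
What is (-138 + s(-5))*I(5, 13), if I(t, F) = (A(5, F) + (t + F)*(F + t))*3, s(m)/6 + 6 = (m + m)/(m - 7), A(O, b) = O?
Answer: -166803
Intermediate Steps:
s(m) = -36 + 12*m/(-7 + m) (s(m) = -36 + 6*((m + m)/(m - 7)) = -36 + 6*((2*m)/(-7 + m)) = -36 + 6*(2*m/(-7 + m)) = -36 + 12*m/(-7 + m))
I(t, F) = 15 + 3*(F + t)**2 (I(t, F) = (5 + (t + F)*(F + t))*3 = (5 + (F + t)*(F + t))*3 = (5 + (F + t)**2)*3 = 15 + 3*(F + t)**2)
(-138 + s(-5))*I(5, 13) = (-138 + 12*(21 - 2*(-5))/(-7 - 5))*(15 + 3*(13 + 5)**2) = (-138 + 12*(21 + 10)/(-12))*(15 + 3*18**2) = (-138 + 12*(-1/12)*31)*(15 + 3*324) = (-138 - 31)*(15 + 972) = -169*987 = -166803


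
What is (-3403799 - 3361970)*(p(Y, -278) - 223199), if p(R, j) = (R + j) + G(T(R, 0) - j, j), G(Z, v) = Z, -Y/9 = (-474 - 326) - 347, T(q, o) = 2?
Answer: 1440256310106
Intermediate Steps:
Y = 10323 (Y = -9*((-474 - 326) - 347) = -9*(-800 - 347) = -9*(-1147) = 10323)
p(R, j) = 2 + R (p(R, j) = (R + j) + (2 - j) = 2 + R)
(-3403799 - 3361970)*(p(Y, -278) - 223199) = (-3403799 - 3361970)*((2 + 10323) - 223199) = -6765769*(10325 - 223199) = -6765769*(-212874) = 1440256310106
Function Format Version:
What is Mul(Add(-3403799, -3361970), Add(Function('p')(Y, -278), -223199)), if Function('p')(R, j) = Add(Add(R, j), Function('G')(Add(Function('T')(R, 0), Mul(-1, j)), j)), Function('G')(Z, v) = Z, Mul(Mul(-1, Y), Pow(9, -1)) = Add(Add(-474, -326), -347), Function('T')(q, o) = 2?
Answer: 1440256310106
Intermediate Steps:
Y = 10323 (Y = Mul(-9, Add(Add(-474, -326), -347)) = Mul(-9, Add(-800, -347)) = Mul(-9, -1147) = 10323)
Function('p')(R, j) = Add(2, R) (Function('p')(R, j) = Add(Add(R, j), Add(2, Mul(-1, j))) = Add(2, R))
Mul(Add(-3403799, -3361970), Add(Function('p')(Y, -278), -223199)) = Mul(Add(-3403799, -3361970), Add(Add(2, 10323), -223199)) = Mul(-6765769, Add(10325, -223199)) = Mul(-6765769, -212874) = 1440256310106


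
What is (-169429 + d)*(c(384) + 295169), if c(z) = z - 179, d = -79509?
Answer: -73529812812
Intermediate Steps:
c(z) = -179 + z
(-169429 + d)*(c(384) + 295169) = (-169429 - 79509)*((-179 + 384) + 295169) = -248938*(205 + 295169) = -248938*295374 = -73529812812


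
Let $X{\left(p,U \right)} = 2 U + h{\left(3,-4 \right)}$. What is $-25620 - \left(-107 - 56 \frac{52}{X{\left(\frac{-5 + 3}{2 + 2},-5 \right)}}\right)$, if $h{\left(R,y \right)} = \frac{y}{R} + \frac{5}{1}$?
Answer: $- \frac{493483}{19} \approx -25973.0$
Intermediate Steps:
$h{\left(R,y \right)} = 5 + \frac{y}{R}$ ($h{\left(R,y \right)} = \frac{y}{R} + 5 \cdot 1 = \frac{y}{R} + 5 = 5 + \frac{y}{R}$)
$X{\left(p,U \right)} = \frac{11}{3} + 2 U$ ($X{\left(p,U \right)} = 2 U + \left(5 - \frac{4}{3}\right) = 2 U + \frac{11}{3} = \frac{11}{3} + 2 U$)
$-25620 - \left(-107 - 56 \frac{52}{X{\left(\frac{-5 + 3}{2 + 2},-5 \right)}}\right) = -25620 - \left(-107 - 56 \frac{52}{\frac{11}{3} + 2 \left(-5\right)}\right) = -25620 - \left(-107 - 56 \frac{52}{\frac{11}{3} - 10}\right) = -25620 - \left(-107 - 56 \frac{52}{- \frac{19}{3}}\right) = -25620 - \left(-107 - 56 \cdot 52 \left(- \frac{3}{19}\right)\right) = -25620 - \left(-107 - - \frac{8736}{19}\right) = -25620 - \left(-107 + \frac{8736}{19}\right) = -25620 - \frac{6703}{19} = - \frac{493483}{19}$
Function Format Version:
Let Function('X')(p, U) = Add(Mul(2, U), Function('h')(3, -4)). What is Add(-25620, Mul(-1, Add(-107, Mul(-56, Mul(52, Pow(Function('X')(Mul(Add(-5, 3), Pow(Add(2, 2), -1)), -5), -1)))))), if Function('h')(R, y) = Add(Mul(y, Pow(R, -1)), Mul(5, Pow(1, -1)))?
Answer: Rational(-493483, 19) ≈ -25973.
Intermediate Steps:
Function('h')(R, y) = Add(5, Mul(y, Pow(R, -1))) (Function('h')(R, y) = Add(Mul(y, Pow(R, -1)), Mul(5, 1)) = Add(Mul(y, Pow(R, -1)), 5) = Add(5, Mul(y, Pow(R, -1))))
Function('X')(p, U) = Add(Rational(11, 3), Mul(2, U)) (Function('X')(p, U) = Add(Mul(2, U), Add(5, Mul(-4, Pow(3, -1)))) = Add(Mul(2, U), Add(5, Mul(-4, Rational(1, 3)))) = Add(Mul(2, U), Add(5, Rational(-4, 3))) = Add(Mul(2, U), Rational(11, 3)) = Add(Rational(11, 3), Mul(2, U)))
Add(-25620, Mul(-1, Add(-107, Mul(-56, Mul(52, Pow(Function('X')(Mul(Add(-5, 3), Pow(Add(2, 2), -1)), -5), -1)))))) = Add(-25620, Mul(-1, Add(-107, Mul(-56, Mul(52, Pow(Add(Rational(11, 3), Mul(2, -5)), -1)))))) = Add(-25620, Mul(-1, Add(-107, Mul(-56, Mul(52, Pow(Add(Rational(11, 3), -10), -1)))))) = Add(-25620, Mul(-1, Add(-107, Mul(-56, Mul(52, Pow(Rational(-19, 3), -1)))))) = Add(-25620, Mul(-1, Add(-107, Mul(-56, Mul(52, Rational(-3, 19)))))) = Add(-25620, Mul(-1, Add(-107, Mul(-56, Rational(-156, 19))))) = Add(-25620, Mul(-1, Add(-107, Rational(8736, 19)))) = Add(-25620, Mul(-1, Rational(6703, 19))) = Add(-25620, Rational(-6703, 19)) = Rational(-493483, 19)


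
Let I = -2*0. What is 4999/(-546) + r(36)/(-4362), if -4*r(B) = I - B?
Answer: -1817546/198471 ≈ -9.1577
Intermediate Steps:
I = 0
r(B) = B/4 (r(B) = -(0 - B)/4 = -(-1)*B/4 = B/4)
4999/(-546) + r(36)/(-4362) = 4999/(-546) + ((¼)*36)/(-4362) = 4999*(-1/546) + 9*(-1/4362) = -4999/546 - 3/1454 = -1817546/198471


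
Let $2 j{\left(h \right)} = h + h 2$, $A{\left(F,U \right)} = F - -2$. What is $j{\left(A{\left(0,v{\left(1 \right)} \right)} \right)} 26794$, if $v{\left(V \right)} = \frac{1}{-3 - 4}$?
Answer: $80382$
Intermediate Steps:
$v{\left(V \right)} = - \frac{1}{7}$ ($v{\left(V \right)} = \frac{1}{-7} = - \frac{1}{7}$)
$A{\left(F,U \right)} = 2 + F$ ($A{\left(F,U \right)} = F + 2 = 2 + F$)
$j{\left(h \right)} = \frac{3 h}{2}$ ($j{\left(h \right)} = \frac{h + h 2}{2} = \frac{h + 2 h}{2} = \frac{3 h}{2}$)
$j{\left(A{\left(0,v{\left(1 \right)} \right)} \right)} 26794 = \frac{3 \left(2 + 0\right)}{2} \cdot 26794 = \frac{3}{2} \cdot 2 \cdot 26794 = 3 \cdot 26794 = 80382$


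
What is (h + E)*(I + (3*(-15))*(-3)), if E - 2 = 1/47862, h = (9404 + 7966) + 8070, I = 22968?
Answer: 3125848747835/5318 ≈ 5.8779e+8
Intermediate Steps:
h = 25440 (h = 17370 + 8070 = 25440)
E = 95725/47862 (E = 2 + 1/47862 = 95725/47862 ≈ 2.0000)
(h + E)*(I + (3*(-15))*(-3)) = (25440 + 95725/47862)*(22968 + (3*(-15))*(-3)) = 1217705005*(22968 - 45*(-3))/47862 = 1217705005*(22968 + 135)/47862 = (1217705005/47862)*23103 = 3125848747835/5318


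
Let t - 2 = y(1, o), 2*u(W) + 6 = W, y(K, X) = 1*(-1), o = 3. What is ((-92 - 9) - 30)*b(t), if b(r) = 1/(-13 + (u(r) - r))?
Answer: 262/33 ≈ 7.9394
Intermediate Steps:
y(K, X) = -1
u(W) = -3 + W/2
t = 1 (t = 2 - 1 = 1)
b(r) = 1/(-16 - r/2) (b(r) = 1/(-13 + ((-3 + r/2) - r)) = 1/(-13 + (-3 - r/2)) = 1/(-16 - r/2))
((-92 - 9) - 30)*b(t) = ((-92 - 9) - 30)*(-2/(32 + 1)) = (-101 - 30)*(-2/33) = -(-262)/33 = -131*(-2/33) = 262/33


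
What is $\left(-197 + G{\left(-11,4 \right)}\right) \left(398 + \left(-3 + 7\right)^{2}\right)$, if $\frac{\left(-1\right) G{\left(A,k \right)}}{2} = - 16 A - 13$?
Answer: $-216522$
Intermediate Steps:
$G{\left(A,k \right)} = 26 + 32 A$ ($G{\left(A,k \right)} = - 2 \left(- 16 A - 13\right) = - 2 \left(-13 - 16 A\right) = 26 + 32 A$)
$\left(-197 + G{\left(-11,4 \right)}\right) \left(398 + \left(-3 + 7\right)^{2}\right) = \left(-197 + \left(26 + 32 \left(-11\right)\right)\right) \left(398 + \left(-3 + 7\right)^{2}\right) = \left(-197 + \left(26 - 352\right)\right) \left(398 + 4^{2}\right) = \left(-197 - 326\right) \left(398 + 16\right) = \left(-523\right) 414 = -216522$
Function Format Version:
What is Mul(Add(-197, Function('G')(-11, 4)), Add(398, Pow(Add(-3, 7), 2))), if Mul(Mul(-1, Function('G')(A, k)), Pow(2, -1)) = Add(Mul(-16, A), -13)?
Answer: -216522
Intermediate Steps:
Function('G')(A, k) = Add(26, Mul(32, A)) (Function('G')(A, k) = Mul(-2, Add(Mul(-16, A), -13)) = Mul(-2, Add(-13, Mul(-16, A))) = Add(26, Mul(32, A)))
Mul(Add(-197, Function('G')(-11, 4)), Add(398, Pow(Add(-3, 7), 2))) = Mul(Add(-197, Add(26, Mul(32, -11))), Add(398, Pow(Add(-3, 7), 2))) = Mul(Add(-197, Add(26, -352)), Add(398, Pow(4, 2))) = Mul(Add(-197, -326), Add(398, 16)) = Mul(-523, 414) = -216522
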